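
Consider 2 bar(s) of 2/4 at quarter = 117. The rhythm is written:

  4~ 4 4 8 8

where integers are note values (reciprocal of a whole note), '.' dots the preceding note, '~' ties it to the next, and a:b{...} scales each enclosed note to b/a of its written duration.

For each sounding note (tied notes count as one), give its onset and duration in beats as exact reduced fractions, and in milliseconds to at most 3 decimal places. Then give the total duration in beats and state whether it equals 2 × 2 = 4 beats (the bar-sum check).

1) 0.0ms=0b +1025.641ms=2b
2) 1025.641ms=2b +512.821ms=1b
3) 1538.462ms=3b +256.41ms=1/2b
4) 1794.872ms=7/2b +256.41ms=1/2b
Σ=4b of 4 (117bpm 2/4) — PASS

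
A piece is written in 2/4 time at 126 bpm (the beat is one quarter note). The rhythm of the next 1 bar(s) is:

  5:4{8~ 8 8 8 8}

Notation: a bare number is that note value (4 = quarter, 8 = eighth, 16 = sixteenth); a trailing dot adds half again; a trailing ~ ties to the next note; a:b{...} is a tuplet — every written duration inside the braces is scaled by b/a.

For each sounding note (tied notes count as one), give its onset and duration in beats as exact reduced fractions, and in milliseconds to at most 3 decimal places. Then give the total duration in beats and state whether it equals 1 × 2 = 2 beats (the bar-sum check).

1) 0.0ms=0b +380.952ms=4/5b
2) 380.952ms=4/5b +190.476ms=2/5b
3) 571.429ms=6/5b +190.476ms=2/5b
4) 761.905ms=8/5b +190.476ms=2/5b
Σ=2b of 2 (126bpm 2/4) — PASS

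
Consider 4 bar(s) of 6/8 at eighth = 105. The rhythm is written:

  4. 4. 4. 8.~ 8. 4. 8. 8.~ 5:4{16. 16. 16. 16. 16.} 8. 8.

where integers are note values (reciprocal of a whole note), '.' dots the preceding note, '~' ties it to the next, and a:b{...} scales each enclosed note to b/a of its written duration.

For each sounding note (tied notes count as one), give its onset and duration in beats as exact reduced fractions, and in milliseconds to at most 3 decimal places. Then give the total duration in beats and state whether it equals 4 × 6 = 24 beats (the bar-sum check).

1) 0.0ms=0b +1714.286ms=3b
2) 1714.286ms=3b +1714.286ms=3b
3) 3428.571ms=6b +1714.286ms=3b
4) 5142.857ms=9b +1714.286ms=3b
5) 6857.143ms=12b +1714.286ms=3b
6) 8571.429ms=15b +857.143ms=3/2b
7) 9428.571ms=33/2b +1200.0ms=21/10b
8) 10628.571ms=93/5b +342.857ms=3/5b
9) 10971.429ms=96/5b +342.857ms=3/5b
10) 11314.286ms=99/5b +342.857ms=3/5b
11) 11657.143ms=102/5b +342.857ms=3/5b
12) 12000.0ms=21b +857.143ms=3/2b
13) 12857.143ms=45/2b +857.143ms=3/2b
Σ=24b of 24 (105bpm 6/8) — PASS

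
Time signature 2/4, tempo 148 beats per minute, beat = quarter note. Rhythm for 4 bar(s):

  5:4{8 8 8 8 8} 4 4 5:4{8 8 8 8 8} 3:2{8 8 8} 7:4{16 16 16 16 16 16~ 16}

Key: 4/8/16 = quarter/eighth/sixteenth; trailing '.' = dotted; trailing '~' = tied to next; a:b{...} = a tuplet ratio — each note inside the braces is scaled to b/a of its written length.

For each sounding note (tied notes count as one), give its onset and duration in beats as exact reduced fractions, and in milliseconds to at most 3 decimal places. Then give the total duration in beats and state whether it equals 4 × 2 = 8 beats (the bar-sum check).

1) 0.0ms=0b +162.162ms=2/5b
2) 162.162ms=2/5b +162.162ms=2/5b
3) 324.324ms=4/5b +162.162ms=2/5b
4) 486.486ms=6/5b +162.162ms=2/5b
5) 648.649ms=8/5b +162.162ms=2/5b
6) 810.811ms=2b +405.405ms=1b
7) 1216.216ms=3b +405.405ms=1b
8) 1621.622ms=4b +162.162ms=2/5b
9) 1783.784ms=22/5b +162.162ms=2/5b
10) 1945.946ms=24/5b +162.162ms=2/5b
11) 2108.108ms=26/5b +162.162ms=2/5b
12) 2270.27ms=28/5b +162.162ms=2/5b
13) 2432.432ms=6b +135.135ms=1/3b
14) 2567.568ms=19/3b +135.135ms=1/3b
15) 2702.703ms=20/3b +135.135ms=1/3b
16) 2837.838ms=7b +57.915ms=1/7b
17) 2895.753ms=50/7b +57.915ms=1/7b
18) 2953.668ms=51/7b +57.915ms=1/7b
19) 3011.583ms=52/7b +57.915ms=1/7b
20) 3069.498ms=53/7b +57.915ms=1/7b
21) 3127.413ms=54/7b +115.83ms=2/7b
Σ=8b of 8 (148bpm 2/4) — PASS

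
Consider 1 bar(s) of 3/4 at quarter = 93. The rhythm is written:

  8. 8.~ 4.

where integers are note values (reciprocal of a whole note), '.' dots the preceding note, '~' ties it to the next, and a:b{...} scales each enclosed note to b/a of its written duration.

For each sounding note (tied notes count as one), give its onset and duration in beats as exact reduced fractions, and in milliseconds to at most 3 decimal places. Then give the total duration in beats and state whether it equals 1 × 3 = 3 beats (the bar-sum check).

1) 0.0ms=0b +483.871ms=3/4b
2) 483.871ms=3/4b +1451.613ms=9/4b
Σ=3b of 3 (93bpm 3/4) — PASS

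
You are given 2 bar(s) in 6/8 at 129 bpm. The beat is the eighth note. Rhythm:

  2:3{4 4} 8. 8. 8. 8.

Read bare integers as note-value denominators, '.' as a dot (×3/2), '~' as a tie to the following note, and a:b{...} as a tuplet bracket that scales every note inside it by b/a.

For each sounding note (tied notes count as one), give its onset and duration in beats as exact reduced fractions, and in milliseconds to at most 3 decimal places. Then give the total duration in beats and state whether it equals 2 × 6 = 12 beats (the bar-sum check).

1) 0.0ms=0b +1395.349ms=3b
2) 1395.349ms=3b +1395.349ms=3b
3) 2790.698ms=6b +697.674ms=3/2b
4) 3488.372ms=15/2b +697.674ms=3/2b
5) 4186.047ms=9b +697.674ms=3/2b
6) 4883.721ms=21/2b +697.674ms=3/2b
Σ=12b of 12 (129bpm 6/8) — PASS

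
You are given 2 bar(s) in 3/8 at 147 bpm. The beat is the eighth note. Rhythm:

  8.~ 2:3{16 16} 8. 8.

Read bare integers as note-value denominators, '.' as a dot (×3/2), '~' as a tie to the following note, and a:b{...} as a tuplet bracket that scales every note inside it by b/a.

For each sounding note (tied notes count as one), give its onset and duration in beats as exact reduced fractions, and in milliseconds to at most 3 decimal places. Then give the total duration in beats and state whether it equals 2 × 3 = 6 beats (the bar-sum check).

1) 0.0ms=0b +918.367ms=9/4b
2) 918.367ms=9/4b +306.122ms=3/4b
3) 1224.49ms=3b +612.245ms=3/2b
4) 1836.735ms=9/2b +612.245ms=3/2b
Σ=6b of 6 (147bpm 3/8) — PASS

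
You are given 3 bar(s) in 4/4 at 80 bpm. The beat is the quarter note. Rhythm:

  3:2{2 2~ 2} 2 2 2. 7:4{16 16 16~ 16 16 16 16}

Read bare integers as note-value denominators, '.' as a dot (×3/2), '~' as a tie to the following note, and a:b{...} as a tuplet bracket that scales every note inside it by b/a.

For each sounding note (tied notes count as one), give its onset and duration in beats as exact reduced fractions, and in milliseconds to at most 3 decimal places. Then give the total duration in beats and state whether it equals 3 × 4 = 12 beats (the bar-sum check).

1) 0.0ms=0b +1000.0ms=4/3b
2) 1000.0ms=4/3b +2000.0ms=8/3b
3) 3000.0ms=4b +1500.0ms=2b
4) 4500.0ms=6b +1500.0ms=2b
5) 6000.0ms=8b +2250.0ms=3b
6) 8250.0ms=11b +107.143ms=1/7b
7) 8357.143ms=78/7b +107.143ms=1/7b
8) 8464.286ms=79/7b +214.286ms=2/7b
9) 8678.571ms=81/7b +107.143ms=1/7b
10) 8785.714ms=82/7b +107.143ms=1/7b
11) 8892.857ms=83/7b +107.143ms=1/7b
Σ=12b of 12 (80bpm 4/4) — PASS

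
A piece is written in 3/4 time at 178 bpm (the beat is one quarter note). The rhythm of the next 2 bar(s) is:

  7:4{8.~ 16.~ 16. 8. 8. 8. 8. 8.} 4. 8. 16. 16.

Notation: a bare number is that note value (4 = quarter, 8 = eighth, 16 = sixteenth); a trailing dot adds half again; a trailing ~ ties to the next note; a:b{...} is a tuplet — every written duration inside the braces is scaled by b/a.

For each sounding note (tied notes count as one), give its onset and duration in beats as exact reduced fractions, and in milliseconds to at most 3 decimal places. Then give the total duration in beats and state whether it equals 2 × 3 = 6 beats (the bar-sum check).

1) 0.0ms=0b +288.925ms=6/7b
2) 288.925ms=6/7b +144.462ms=3/7b
3) 433.387ms=9/7b +144.462ms=3/7b
4) 577.849ms=12/7b +144.462ms=3/7b
5) 722.311ms=15/7b +144.462ms=3/7b
6) 866.774ms=18/7b +144.462ms=3/7b
7) 1011.236ms=3b +505.618ms=3/2b
8) 1516.854ms=9/2b +252.809ms=3/4b
9) 1769.663ms=21/4b +126.404ms=3/8b
10) 1896.067ms=45/8b +126.404ms=3/8b
Σ=6b of 6 (178bpm 3/4) — PASS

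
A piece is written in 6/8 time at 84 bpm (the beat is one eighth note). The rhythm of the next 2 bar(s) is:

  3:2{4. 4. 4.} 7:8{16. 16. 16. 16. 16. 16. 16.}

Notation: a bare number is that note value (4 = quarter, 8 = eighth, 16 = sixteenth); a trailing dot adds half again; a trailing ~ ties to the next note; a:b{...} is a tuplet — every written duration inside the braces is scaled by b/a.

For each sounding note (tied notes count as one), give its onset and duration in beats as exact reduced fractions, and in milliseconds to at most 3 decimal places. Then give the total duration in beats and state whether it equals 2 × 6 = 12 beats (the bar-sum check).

1) 0.0ms=0b +1428.571ms=2b
2) 1428.571ms=2b +1428.571ms=2b
3) 2857.143ms=4b +1428.571ms=2b
4) 4285.714ms=6b +612.245ms=6/7b
5) 4897.959ms=48/7b +612.245ms=6/7b
6) 5510.204ms=54/7b +612.245ms=6/7b
7) 6122.449ms=60/7b +612.245ms=6/7b
8) 6734.694ms=66/7b +612.245ms=6/7b
9) 7346.939ms=72/7b +612.245ms=6/7b
10) 7959.184ms=78/7b +612.245ms=6/7b
Σ=12b of 12 (84bpm 6/8) — PASS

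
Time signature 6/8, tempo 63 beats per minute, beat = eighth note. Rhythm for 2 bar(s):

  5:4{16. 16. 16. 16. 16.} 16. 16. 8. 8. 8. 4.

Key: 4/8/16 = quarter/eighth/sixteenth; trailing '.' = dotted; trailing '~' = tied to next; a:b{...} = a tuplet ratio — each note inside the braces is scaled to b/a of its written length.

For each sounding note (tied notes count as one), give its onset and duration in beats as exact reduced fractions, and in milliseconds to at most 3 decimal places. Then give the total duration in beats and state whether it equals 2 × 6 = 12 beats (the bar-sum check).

1) 0.0ms=0b +571.429ms=3/5b
2) 571.429ms=3/5b +571.429ms=3/5b
3) 1142.857ms=6/5b +571.429ms=3/5b
4) 1714.286ms=9/5b +571.429ms=3/5b
5) 2285.714ms=12/5b +571.429ms=3/5b
6) 2857.143ms=3b +714.286ms=3/4b
7) 3571.429ms=15/4b +714.286ms=3/4b
8) 4285.714ms=9/2b +1428.571ms=3/2b
9) 5714.286ms=6b +1428.571ms=3/2b
10) 7142.857ms=15/2b +1428.571ms=3/2b
11) 8571.429ms=9b +2857.143ms=3b
Σ=12b of 12 (63bpm 6/8) — PASS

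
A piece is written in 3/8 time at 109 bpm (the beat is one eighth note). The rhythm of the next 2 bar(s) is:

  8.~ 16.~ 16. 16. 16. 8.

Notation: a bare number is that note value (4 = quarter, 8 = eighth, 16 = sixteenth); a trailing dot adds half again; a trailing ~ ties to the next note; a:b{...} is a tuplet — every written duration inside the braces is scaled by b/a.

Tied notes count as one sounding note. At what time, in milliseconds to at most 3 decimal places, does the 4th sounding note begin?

1. 0.0ms @ 0 + 1651.376ms (3)
2. 1651.376ms @ 3 + 412.844ms (3/4)
3. 2064.22ms @ 15/4 + 412.844ms (3/4)
4. 2477.064ms @ 9/2 + 825.688ms (3/2)

note 4 onset = 9/2b = 2477.064ms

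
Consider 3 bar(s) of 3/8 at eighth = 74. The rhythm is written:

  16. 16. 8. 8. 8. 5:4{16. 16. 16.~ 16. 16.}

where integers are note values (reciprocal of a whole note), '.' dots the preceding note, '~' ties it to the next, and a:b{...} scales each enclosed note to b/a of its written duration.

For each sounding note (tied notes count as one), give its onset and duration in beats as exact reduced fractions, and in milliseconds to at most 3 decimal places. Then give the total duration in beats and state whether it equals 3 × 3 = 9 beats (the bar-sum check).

1) 0.0ms=0b +608.108ms=3/4b
2) 608.108ms=3/4b +608.108ms=3/4b
3) 1216.216ms=3/2b +1216.216ms=3/2b
4) 2432.432ms=3b +1216.216ms=3/2b
5) 3648.649ms=9/2b +1216.216ms=3/2b
6) 4864.865ms=6b +486.486ms=3/5b
7) 5351.351ms=33/5b +486.486ms=3/5b
8) 5837.838ms=36/5b +972.973ms=6/5b
9) 6810.811ms=42/5b +486.486ms=3/5b
Σ=9b of 9 (74bpm 3/8) — PASS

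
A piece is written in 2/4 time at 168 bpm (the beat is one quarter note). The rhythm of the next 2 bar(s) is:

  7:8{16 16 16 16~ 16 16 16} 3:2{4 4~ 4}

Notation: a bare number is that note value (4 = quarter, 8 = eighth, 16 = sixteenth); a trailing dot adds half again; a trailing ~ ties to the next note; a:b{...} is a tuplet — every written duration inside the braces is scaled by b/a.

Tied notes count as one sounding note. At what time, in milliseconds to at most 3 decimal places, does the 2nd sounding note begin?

note 2 onset = 2/7b = 102.041ms

1. 0.0ms @ 0 + 102.041ms (2/7)
2. 102.041ms @ 2/7 + 102.041ms (2/7)
3. 204.082ms @ 4/7 + 102.041ms (2/7)
4. 306.122ms @ 6/7 + 204.082ms (4/7)
5. 510.204ms @ 10/7 + 102.041ms (2/7)
6. 612.245ms @ 12/7 + 102.041ms (2/7)
7. 714.286ms @ 2 + 238.095ms (2/3)
8. 952.381ms @ 8/3 + 476.19ms (4/3)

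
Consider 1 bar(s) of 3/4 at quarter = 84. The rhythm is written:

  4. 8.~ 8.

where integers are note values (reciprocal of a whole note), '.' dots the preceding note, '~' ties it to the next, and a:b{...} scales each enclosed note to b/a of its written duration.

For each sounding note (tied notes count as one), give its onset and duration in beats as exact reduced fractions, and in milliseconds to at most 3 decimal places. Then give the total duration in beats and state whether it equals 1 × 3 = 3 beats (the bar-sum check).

1) 0.0ms=0b +1071.429ms=3/2b
2) 1071.429ms=3/2b +1071.429ms=3/2b
Σ=3b of 3 (84bpm 3/4) — PASS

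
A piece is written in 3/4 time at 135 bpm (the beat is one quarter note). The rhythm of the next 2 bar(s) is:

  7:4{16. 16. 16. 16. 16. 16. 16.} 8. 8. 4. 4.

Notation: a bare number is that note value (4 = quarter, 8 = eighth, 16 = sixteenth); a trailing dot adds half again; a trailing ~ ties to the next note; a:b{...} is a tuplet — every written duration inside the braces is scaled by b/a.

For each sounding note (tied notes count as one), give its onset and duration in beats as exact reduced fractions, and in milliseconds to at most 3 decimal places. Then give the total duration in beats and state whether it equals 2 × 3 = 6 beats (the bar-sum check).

1) 0.0ms=0b +95.238ms=3/14b
2) 95.238ms=3/14b +95.238ms=3/14b
3) 190.476ms=3/7b +95.238ms=3/14b
4) 285.714ms=9/14b +95.238ms=3/14b
5) 380.952ms=6/7b +95.238ms=3/14b
6) 476.19ms=15/14b +95.238ms=3/14b
7) 571.429ms=9/7b +95.238ms=3/14b
8) 666.667ms=3/2b +333.333ms=3/4b
9) 1000.0ms=9/4b +333.333ms=3/4b
10) 1333.333ms=3b +666.667ms=3/2b
11) 2000.0ms=9/2b +666.667ms=3/2b
Σ=6b of 6 (135bpm 3/4) — PASS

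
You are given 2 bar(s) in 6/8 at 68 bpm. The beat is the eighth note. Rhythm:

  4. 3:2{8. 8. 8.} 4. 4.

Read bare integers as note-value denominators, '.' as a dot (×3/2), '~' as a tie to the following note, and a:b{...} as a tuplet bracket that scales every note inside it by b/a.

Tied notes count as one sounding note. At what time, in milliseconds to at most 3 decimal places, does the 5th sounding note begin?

1. 0.0ms @ 0 + 2647.059ms (3)
2. 2647.059ms @ 3 + 882.353ms (1)
3. 3529.412ms @ 4 + 882.353ms (1)
4. 4411.765ms @ 5 + 882.353ms (1)
5. 5294.118ms @ 6 + 2647.059ms (3)
6. 7941.176ms @ 9 + 2647.059ms (3)

note 5 onset = 6b = 5294.118ms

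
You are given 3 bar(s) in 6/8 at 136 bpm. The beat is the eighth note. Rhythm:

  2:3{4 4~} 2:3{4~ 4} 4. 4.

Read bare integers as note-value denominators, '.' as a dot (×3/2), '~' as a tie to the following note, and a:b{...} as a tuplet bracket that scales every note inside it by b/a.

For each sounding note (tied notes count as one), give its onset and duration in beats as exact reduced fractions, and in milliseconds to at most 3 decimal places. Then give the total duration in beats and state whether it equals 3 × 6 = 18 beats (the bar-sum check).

1) 0.0ms=0b +1323.529ms=3b
2) 1323.529ms=3b +3970.588ms=9b
3) 5294.118ms=12b +1323.529ms=3b
4) 6617.647ms=15b +1323.529ms=3b
Σ=18b of 18 (136bpm 6/8) — PASS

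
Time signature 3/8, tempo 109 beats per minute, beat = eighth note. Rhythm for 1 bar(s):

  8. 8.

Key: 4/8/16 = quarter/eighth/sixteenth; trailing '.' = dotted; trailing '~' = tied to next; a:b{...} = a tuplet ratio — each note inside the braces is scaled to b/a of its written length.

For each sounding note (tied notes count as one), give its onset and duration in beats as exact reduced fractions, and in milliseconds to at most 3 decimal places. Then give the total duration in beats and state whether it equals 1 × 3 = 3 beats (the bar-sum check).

1) 0.0ms=0b +825.688ms=3/2b
2) 825.688ms=3/2b +825.688ms=3/2b
Σ=3b of 3 (109bpm 3/8) — PASS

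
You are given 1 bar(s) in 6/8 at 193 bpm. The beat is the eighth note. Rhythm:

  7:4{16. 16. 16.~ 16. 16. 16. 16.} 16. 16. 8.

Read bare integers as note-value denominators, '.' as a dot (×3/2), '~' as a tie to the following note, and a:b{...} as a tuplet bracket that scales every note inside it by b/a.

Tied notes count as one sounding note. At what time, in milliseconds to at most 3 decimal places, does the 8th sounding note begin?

note 8 onset = 15/4b = 1165.803ms

1. 0.0ms @ 0 + 133.235ms (3/7)
2. 133.235ms @ 3/7 + 133.235ms (3/7)
3. 266.469ms @ 6/7 + 266.469ms (6/7)
4. 532.939ms @ 12/7 + 133.235ms (3/7)
5. 666.173ms @ 15/7 + 133.235ms (3/7)
6. 799.408ms @ 18/7 + 133.235ms (3/7)
7. 932.642ms @ 3 + 233.161ms (3/4)
8. 1165.803ms @ 15/4 + 233.161ms (3/4)
9. 1398.964ms @ 9/2 + 466.321ms (3/2)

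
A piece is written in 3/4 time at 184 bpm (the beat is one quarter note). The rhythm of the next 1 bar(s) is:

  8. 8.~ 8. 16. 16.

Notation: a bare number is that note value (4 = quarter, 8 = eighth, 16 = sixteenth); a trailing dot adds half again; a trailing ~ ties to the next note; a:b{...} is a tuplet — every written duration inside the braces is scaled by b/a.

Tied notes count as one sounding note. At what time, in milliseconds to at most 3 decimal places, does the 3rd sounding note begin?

note 3 onset = 9/4b = 733.696ms

1. 0.0ms @ 0 + 244.565ms (3/4)
2. 244.565ms @ 3/4 + 489.13ms (3/2)
3. 733.696ms @ 9/4 + 122.283ms (3/8)
4. 855.978ms @ 21/8 + 122.283ms (3/8)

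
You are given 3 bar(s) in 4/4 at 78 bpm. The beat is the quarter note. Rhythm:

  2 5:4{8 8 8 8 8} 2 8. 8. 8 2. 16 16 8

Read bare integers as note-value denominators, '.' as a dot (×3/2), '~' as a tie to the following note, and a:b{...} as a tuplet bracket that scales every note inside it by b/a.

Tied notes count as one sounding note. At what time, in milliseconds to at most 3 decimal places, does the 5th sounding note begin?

note 5 onset = 16/5b = 2461.538ms

1. 0.0ms @ 0 + 1538.462ms (2)
2. 1538.462ms @ 2 + 307.692ms (2/5)
3. 1846.154ms @ 12/5 + 307.692ms (2/5)
4. 2153.846ms @ 14/5 + 307.692ms (2/5)
5. 2461.538ms @ 16/5 + 307.692ms (2/5)
6. 2769.231ms @ 18/5 + 307.692ms (2/5)
7. 3076.923ms @ 4 + 1538.462ms (2)
8. 4615.385ms @ 6 + 576.923ms (3/4)
9. 5192.308ms @ 27/4 + 576.923ms (3/4)
10. 5769.231ms @ 15/2 + 384.615ms (1/2)
11. 6153.846ms @ 8 + 2307.692ms (3)
12. 8461.538ms @ 11 + 192.308ms (1/4)
13. 8653.846ms @ 45/4 + 192.308ms (1/4)
14. 8846.154ms @ 23/2 + 384.615ms (1/2)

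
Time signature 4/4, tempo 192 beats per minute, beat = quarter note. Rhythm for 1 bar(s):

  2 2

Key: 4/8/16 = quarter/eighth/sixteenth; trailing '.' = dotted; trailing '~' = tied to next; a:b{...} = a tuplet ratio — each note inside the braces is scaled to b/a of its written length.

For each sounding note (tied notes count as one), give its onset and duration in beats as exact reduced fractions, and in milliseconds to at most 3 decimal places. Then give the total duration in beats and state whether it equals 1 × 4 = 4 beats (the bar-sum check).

1) 0.0ms=0b +625.0ms=2b
2) 625.0ms=2b +625.0ms=2b
Σ=4b of 4 (192bpm 4/4) — PASS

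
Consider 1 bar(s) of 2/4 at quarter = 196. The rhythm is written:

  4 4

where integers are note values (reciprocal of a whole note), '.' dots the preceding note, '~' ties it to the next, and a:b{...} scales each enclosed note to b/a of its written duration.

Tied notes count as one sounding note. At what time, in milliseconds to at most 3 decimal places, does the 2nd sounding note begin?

note 2 onset = 1b = 306.122ms

1. 0.0ms @ 0 + 306.122ms (1)
2. 306.122ms @ 1 + 306.122ms (1)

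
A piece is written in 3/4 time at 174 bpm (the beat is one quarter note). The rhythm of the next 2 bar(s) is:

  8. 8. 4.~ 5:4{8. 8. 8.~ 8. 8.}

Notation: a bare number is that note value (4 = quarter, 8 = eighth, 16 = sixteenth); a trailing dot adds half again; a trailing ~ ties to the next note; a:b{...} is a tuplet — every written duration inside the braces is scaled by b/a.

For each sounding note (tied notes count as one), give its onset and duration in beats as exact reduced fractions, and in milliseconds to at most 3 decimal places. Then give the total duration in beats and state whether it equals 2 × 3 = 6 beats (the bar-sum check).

1) 0.0ms=0b +258.621ms=3/4b
2) 258.621ms=3/4b +258.621ms=3/4b
3) 517.241ms=3/2b +724.138ms=21/10b
4) 1241.379ms=18/5b +206.897ms=3/5b
5) 1448.276ms=21/5b +413.793ms=6/5b
6) 1862.069ms=27/5b +206.897ms=3/5b
Σ=6b of 6 (174bpm 3/4) — PASS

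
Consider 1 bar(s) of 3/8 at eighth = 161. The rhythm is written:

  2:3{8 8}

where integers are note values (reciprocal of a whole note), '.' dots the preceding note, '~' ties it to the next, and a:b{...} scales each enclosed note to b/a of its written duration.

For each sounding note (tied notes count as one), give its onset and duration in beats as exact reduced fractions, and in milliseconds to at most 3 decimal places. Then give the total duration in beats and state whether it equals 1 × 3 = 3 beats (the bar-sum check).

1) 0.0ms=0b +559.006ms=3/2b
2) 559.006ms=3/2b +559.006ms=3/2b
Σ=3b of 3 (161bpm 3/8) — PASS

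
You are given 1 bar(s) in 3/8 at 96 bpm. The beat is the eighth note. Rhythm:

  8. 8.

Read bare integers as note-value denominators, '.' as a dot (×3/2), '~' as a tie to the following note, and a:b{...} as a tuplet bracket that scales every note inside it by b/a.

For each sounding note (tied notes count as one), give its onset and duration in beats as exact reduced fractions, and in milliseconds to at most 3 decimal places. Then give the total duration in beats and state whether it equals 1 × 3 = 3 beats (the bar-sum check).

1) 0.0ms=0b +937.5ms=3/2b
2) 937.5ms=3/2b +937.5ms=3/2b
Σ=3b of 3 (96bpm 3/8) — PASS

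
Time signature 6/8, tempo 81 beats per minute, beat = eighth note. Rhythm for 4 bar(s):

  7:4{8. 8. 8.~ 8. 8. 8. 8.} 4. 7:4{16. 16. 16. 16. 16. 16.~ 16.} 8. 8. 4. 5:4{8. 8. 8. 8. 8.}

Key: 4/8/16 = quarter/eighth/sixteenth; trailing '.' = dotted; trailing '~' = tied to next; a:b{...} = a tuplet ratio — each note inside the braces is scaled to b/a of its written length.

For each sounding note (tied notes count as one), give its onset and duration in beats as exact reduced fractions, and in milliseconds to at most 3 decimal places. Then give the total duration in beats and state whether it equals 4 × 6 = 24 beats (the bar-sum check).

1) 0.0ms=0b +634.921ms=6/7b
2) 634.921ms=6/7b +634.921ms=6/7b
3) 1269.841ms=12/7b +1269.841ms=12/7b
4) 2539.683ms=24/7b +634.921ms=6/7b
5) 3174.603ms=30/7b +634.921ms=6/7b
6) 3809.524ms=36/7b +634.921ms=6/7b
7) 4444.444ms=6b +2222.222ms=3b
8) 6666.667ms=9b +317.46ms=3/7b
9) 6984.127ms=66/7b +317.46ms=3/7b
10) 7301.587ms=69/7b +317.46ms=3/7b
11) 7619.048ms=72/7b +317.46ms=3/7b
12) 7936.508ms=75/7b +317.46ms=3/7b
13) 8253.968ms=78/7b +634.921ms=6/7b
14) 8888.889ms=12b +1111.111ms=3/2b
15) 10000.0ms=27/2b +1111.111ms=3/2b
16) 11111.111ms=15b +2222.222ms=3b
17) 13333.333ms=18b +888.889ms=6/5b
18) 14222.222ms=96/5b +888.889ms=6/5b
19) 15111.111ms=102/5b +888.889ms=6/5b
20) 16000.0ms=108/5b +888.889ms=6/5b
21) 16888.889ms=114/5b +888.889ms=6/5b
Σ=24b of 24 (81bpm 6/8) — PASS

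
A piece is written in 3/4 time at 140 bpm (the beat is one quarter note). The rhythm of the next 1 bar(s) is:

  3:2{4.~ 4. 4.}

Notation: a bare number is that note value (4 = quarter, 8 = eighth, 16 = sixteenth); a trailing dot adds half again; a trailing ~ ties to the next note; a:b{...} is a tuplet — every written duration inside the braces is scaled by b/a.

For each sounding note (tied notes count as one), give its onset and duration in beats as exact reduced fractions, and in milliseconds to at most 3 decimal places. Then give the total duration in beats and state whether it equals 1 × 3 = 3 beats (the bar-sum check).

1) 0.0ms=0b +857.143ms=2b
2) 857.143ms=2b +428.571ms=1b
Σ=3b of 3 (140bpm 3/4) — PASS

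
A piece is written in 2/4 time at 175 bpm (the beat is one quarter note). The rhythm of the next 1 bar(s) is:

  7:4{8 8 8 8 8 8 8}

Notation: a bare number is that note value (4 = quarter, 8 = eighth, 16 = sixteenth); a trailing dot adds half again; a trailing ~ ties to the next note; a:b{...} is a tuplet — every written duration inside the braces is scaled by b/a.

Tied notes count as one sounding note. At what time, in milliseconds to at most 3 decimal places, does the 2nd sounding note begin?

note 2 onset = 2/7b = 97.959ms

1. 0.0ms @ 0 + 97.959ms (2/7)
2. 97.959ms @ 2/7 + 97.959ms (2/7)
3. 195.918ms @ 4/7 + 97.959ms (2/7)
4. 293.878ms @ 6/7 + 97.959ms (2/7)
5. 391.837ms @ 8/7 + 97.959ms (2/7)
6. 489.796ms @ 10/7 + 97.959ms (2/7)
7. 587.755ms @ 12/7 + 97.959ms (2/7)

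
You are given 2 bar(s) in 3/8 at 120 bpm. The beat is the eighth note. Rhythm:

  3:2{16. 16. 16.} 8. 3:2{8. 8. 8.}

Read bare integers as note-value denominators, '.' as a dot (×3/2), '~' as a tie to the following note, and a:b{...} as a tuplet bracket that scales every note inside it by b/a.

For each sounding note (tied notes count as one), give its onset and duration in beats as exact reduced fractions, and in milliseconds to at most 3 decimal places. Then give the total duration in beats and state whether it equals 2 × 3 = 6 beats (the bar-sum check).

1) 0.0ms=0b +250.0ms=1/2b
2) 250.0ms=1/2b +250.0ms=1/2b
3) 500.0ms=1b +250.0ms=1/2b
4) 750.0ms=3/2b +750.0ms=3/2b
5) 1500.0ms=3b +500.0ms=1b
6) 2000.0ms=4b +500.0ms=1b
7) 2500.0ms=5b +500.0ms=1b
Σ=6b of 6 (120bpm 3/8) — PASS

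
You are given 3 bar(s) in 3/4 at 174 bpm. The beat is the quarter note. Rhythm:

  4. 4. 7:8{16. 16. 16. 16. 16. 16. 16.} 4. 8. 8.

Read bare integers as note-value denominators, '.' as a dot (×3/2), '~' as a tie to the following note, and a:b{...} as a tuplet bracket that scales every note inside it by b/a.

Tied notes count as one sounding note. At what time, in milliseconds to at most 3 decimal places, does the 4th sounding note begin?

1. 0.0ms @ 0 + 517.241ms (3/2)
2. 517.241ms @ 3/2 + 517.241ms (3/2)
3. 1034.483ms @ 3 + 147.783ms (3/7)
4. 1182.266ms @ 24/7 + 147.783ms (3/7)
5. 1330.049ms @ 27/7 + 147.783ms (3/7)
6. 1477.833ms @ 30/7 + 147.783ms (3/7)
7. 1625.616ms @ 33/7 + 147.783ms (3/7)
8. 1773.399ms @ 36/7 + 147.783ms (3/7)
9. 1921.182ms @ 39/7 + 147.783ms (3/7)
10. 2068.966ms @ 6 + 517.241ms (3/2)
11. 2586.207ms @ 15/2 + 258.621ms (3/4)
12. 2844.828ms @ 33/4 + 258.621ms (3/4)

note 4 onset = 24/7b = 1182.266ms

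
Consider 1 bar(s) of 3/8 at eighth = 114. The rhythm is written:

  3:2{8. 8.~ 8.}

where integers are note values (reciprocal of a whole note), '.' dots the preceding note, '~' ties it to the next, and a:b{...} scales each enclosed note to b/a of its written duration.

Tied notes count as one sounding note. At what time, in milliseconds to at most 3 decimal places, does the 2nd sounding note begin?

note 2 onset = 1b = 526.316ms

1. 0.0ms @ 0 + 526.316ms (1)
2. 526.316ms @ 1 + 1052.632ms (2)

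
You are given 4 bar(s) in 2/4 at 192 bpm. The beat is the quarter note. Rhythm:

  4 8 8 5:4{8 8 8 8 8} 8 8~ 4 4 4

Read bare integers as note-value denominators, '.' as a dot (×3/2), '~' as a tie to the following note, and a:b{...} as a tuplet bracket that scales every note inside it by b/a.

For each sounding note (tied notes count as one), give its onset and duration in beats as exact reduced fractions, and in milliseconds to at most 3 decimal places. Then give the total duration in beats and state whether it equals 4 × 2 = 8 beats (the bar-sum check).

1) 0.0ms=0b +312.5ms=1b
2) 312.5ms=1b +156.25ms=1/2b
3) 468.75ms=3/2b +156.25ms=1/2b
4) 625.0ms=2b +125.0ms=2/5b
5) 750.0ms=12/5b +125.0ms=2/5b
6) 875.0ms=14/5b +125.0ms=2/5b
7) 1000.0ms=16/5b +125.0ms=2/5b
8) 1125.0ms=18/5b +125.0ms=2/5b
9) 1250.0ms=4b +156.25ms=1/2b
10) 1406.25ms=9/2b +468.75ms=3/2b
11) 1875.0ms=6b +312.5ms=1b
12) 2187.5ms=7b +312.5ms=1b
Σ=8b of 8 (192bpm 2/4) — PASS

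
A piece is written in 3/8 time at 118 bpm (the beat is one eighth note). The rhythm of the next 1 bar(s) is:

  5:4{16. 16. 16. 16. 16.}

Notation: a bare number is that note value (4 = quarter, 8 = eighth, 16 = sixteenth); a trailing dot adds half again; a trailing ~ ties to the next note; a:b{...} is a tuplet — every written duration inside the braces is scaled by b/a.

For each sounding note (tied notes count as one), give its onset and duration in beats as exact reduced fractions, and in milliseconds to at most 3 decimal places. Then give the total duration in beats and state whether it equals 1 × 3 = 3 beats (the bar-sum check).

1) 0.0ms=0b +305.085ms=3/5b
2) 305.085ms=3/5b +305.085ms=3/5b
3) 610.169ms=6/5b +305.085ms=3/5b
4) 915.254ms=9/5b +305.085ms=3/5b
5) 1220.339ms=12/5b +305.085ms=3/5b
Σ=3b of 3 (118bpm 3/8) — PASS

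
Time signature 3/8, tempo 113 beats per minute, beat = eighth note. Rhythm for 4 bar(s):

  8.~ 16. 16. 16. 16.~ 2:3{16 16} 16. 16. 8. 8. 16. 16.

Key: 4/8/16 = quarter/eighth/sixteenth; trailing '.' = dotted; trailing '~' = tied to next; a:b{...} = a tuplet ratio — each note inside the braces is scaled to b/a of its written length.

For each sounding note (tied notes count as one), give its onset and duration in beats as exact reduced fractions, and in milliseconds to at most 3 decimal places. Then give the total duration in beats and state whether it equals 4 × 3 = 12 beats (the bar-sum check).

1) 0.0ms=0b +1194.69ms=9/4b
2) 1194.69ms=9/4b +398.23ms=3/4b
3) 1592.92ms=3b +398.23ms=3/4b
4) 1991.15ms=15/4b +796.46ms=3/2b
5) 2787.611ms=21/4b +398.23ms=3/4b
6) 3185.841ms=6b +398.23ms=3/4b
7) 3584.071ms=27/4b +398.23ms=3/4b
8) 3982.301ms=15/2b +796.46ms=3/2b
9) 4778.761ms=9b +796.46ms=3/2b
10) 5575.221ms=21/2b +398.23ms=3/4b
11) 5973.451ms=45/4b +398.23ms=3/4b
Σ=12b of 12 (113bpm 3/8) — PASS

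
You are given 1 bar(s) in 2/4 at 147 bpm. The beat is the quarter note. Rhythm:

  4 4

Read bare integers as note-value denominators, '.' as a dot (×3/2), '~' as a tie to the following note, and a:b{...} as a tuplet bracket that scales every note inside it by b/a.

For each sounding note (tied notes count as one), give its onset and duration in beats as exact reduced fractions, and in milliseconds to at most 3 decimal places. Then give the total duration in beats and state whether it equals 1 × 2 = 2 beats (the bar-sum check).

1) 0.0ms=0b +408.163ms=1b
2) 408.163ms=1b +408.163ms=1b
Σ=2b of 2 (147bpm 2/4) — PASS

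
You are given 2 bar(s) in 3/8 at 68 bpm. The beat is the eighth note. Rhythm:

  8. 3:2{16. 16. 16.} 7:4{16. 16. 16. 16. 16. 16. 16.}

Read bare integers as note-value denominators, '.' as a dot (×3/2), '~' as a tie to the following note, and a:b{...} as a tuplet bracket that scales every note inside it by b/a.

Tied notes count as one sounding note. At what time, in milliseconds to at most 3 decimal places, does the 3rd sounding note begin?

note 3 onset = 2b = 1764.706ms

1. 0.0ms @ 0 + 1323.529ms (3/2)
2. 1323.529ms @ 3/2 + 441.176ms (1/2)
3. 1764.706ms @ 2 + 441.176ms (1/2)
4. 2205.882ms @ 5/2 + 441.176ms (1/2)
5. 2647.059ms @ 3 + 378.151ms (3/7)
6. 3025.21ms @ 24/7 + 378.151ms (3/7)
7. 3403.361ms @ 27/7 + 378.151ms (3/7)
8. 3781.513ms @ 30/7 + 378.151ms (3/7)
9. 4159.664ms @ 33/7 + 378.151ms (3/7)
10. 4537.815ms @ 36/7 + 378.151ms (3/7)
11. 4915.966ms @ 39/7 + 378.151ms (3/7)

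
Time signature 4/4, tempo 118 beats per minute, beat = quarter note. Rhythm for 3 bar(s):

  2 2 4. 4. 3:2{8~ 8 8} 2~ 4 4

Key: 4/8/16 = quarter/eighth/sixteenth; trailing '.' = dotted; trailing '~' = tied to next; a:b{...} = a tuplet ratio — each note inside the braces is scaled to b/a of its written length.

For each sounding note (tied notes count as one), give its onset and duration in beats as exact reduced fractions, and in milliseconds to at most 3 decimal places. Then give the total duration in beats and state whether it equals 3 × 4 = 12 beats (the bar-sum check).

1) 0.0ms=0b +1016.949ms=2b
2) 1016.949ms=2b +1016.949ms=2b
3) 2033.898ms=4b +762.712ms=3/2b
4) 2796.61ms=11/2b +762.712ms=3/2b
5) 3559.322ms=7b +338.983ms=2/3b
6) 3898.305ms=23/3b +169.492ms=1/3b
7) 4067.797ms=8b +1525.424ms=3b
8) 5593.22ms=11b +508.475ms=1b
Σ=12b of 12 (118bpm 4/4) — PASS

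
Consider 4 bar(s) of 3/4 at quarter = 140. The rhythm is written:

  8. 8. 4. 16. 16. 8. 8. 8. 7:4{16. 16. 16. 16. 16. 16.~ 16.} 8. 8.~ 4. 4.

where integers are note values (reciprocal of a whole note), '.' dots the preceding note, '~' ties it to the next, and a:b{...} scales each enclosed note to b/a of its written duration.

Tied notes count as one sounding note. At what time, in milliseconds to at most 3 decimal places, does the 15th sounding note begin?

1. 0.0ms @ 0 + 321.429ms (3/4)
2. 321.429ms @ 3/4 + 321.429ms (3/4)
3. 642.857ms @ 3/2 + 642.857ms (3/2)
4. 1285.714ms @ 3 + 160.714ms (3/8)
5. 1446.429ms @ 27/8 + 160.714ms (3/8)
6. 1607.143ms @ 15/4 + 321.429ms (3/4)
7. 1928.571ms @ 9/2 + 321.429ms (3/4)
8. 2250.0ms @ 21/4 + 321.429ms (3/4)
9. 2571.429ms @ 6 + 91.837ms (3/14)
10. 2663.265ms @ 87/14 + 91.837ms (3/14)
11. 2755.102ms @ 45/7 + 91.837ms (3/14)
12. 2846.939ms @ 93/14 + 91.837ms (3/14)
13. 2938.776ms @ 48/7 + 91.837ms (3/14)
14. 3030.612ms @ 99/14 + 183.673ms (3/7)
15. 3214.286ms @ 15/2 + 321.429ms (3/4)
16. 3535.714ms @ 33/4 + 964.286ms (9/4)
17. 4500.0ms @ 21/2 + 642.857ms (3/2)

note 15 onset = 15/2b = 3214.286ms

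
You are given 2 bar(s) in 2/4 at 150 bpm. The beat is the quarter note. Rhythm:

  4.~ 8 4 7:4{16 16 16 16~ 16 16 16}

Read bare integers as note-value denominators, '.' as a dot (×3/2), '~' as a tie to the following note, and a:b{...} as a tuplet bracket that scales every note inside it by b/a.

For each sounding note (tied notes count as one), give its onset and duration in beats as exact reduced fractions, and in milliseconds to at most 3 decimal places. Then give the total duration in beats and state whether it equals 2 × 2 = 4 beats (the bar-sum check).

1) 0.0ms=0b +800.0ms=2b
2) 800.0ms=2b +400.0ms=1b
3) 1200.0ms=3b +57.143ms=1/7b
4) 1257.143ms=22/7b +57.143ms=1/7b
5) 1314.286ms=23/7b +57.143ms=1/7b
6) 1371.429ms=24/7b +114.286ms=2/7b
7) 1485.714ms=26/7b +57.143ms=1/7b
8) 1542.857ms=27/7b +57.143ms=1/7b
Σ=4b of 4 (150bpm 2/4) — PASS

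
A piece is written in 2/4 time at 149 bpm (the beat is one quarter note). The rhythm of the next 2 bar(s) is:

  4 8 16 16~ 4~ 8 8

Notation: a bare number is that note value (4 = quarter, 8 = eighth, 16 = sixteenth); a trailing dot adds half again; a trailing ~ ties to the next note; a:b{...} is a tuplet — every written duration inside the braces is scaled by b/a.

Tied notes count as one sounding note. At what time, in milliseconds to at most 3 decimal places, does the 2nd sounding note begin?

1. 0.0ms @ 0 + 402.685ms (1)
2. 402.685ms @ 1 + 201.342ms (1/2)
3. 604.027ms @ 3/2 + 100.671ms (1/4)
4. 704.698ms @ 7/4 + 704.698ms (7/4)
5. 1409.396ms @ 7/2 + 201.342ms (1/2)

note 2 onset = 1b = 402.685ms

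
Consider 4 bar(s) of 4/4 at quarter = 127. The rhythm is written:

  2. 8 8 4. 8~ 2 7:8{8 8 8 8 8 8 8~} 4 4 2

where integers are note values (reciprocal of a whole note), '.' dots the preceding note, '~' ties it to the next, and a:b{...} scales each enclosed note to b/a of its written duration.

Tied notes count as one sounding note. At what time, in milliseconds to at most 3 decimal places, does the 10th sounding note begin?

1. 0.0ms @ 0 + 1417.323ms (3)
2. 1417.323ms @ 3 + 236.22ms (1/2)
3. 1653.543ms @ 7/2 + 236.22ms (1/2)
4. 1889.764ms @ 4 + 708.661ms (3/2)
5. 2598.425ms @ 11/2 + 1181.102ms (5/2)
6. 3779.528ms @ 8 + 269.966ms (4/7)
7. 4049.494ms @ 60/7 + 269.966ms (4/7)
8. 4319.46ms @ 64/7 + 269.966ms (4/7)
9. 4589.426ms @ 68/7 + 269.966ms (4/7)
10. 4859.393ms @ 72/7 + 269.966ms (4/7)
11. 5129.359ms @ 76/7 + 269.966ms (4/7)
12. 5399.325ms @ 80/7 + 742.407ms (11/7)
13. 6141.732ms @ 13 + 472.441ms (1)
14. 6614.173ms @ 14 + 944.882ms (2)

note 10 onset = 72/7b = 4859.393ms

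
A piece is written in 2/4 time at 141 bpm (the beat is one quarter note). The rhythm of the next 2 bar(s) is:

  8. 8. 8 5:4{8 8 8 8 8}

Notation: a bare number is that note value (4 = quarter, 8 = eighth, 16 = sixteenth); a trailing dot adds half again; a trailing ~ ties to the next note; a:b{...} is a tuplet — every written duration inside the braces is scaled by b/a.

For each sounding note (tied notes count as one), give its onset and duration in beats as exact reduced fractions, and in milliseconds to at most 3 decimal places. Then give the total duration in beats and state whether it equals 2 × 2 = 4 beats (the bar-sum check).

1) 0.0ms=0b +319.149ms=3/4b
2) 319.149ms=3/4b +319.149ms=3/4b
3) 638.298ms=3/2b +212.766ms=1/2b
4) 851.064ms=2b +170.213ms=2/5b
5) 1021.277ms=12/5b +170.213ms=2/5b
6) 1191.489ms=14/5b +170.213ms=2/5b
7) 1361.702ms=16/5b +170.213ms=2/5b
8) 1531.915ms=18/5b +170.213ms=2/5b
Σ=4b of 4 (141bpm 2/4) — PASS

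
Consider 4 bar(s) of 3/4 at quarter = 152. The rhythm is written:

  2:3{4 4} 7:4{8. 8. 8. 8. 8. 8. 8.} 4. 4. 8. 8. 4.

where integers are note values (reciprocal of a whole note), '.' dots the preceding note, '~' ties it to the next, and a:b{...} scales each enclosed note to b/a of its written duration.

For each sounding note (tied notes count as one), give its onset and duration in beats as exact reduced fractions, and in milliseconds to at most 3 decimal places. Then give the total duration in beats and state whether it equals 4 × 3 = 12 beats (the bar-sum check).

1) 0.0ms=0b +592.105ms=3/2b
2) 592.105ms=3/2b +592.105ms=3/2b
3) 1184.211ms=3b +169.173ms=3/7b
4) 1353.383ms=24/7b +169.173ms=3/7b
5) 1522.556ms=27/7b +169.173ms=3/7b
6) 1691.729ms=30/7b +169.173ms=3/7b
7) 1860.902ms=33/7b +169.173ms=3/7b
8) 2030.075ms=36/7b +169.173ms=3/7b
9) 2199.248ms=39/7b +169.173ms=3/7b
10) 2368.421ms=6b +592.105ms=3/2b
11) 2960.526ms=15/2b +592.105ms=3/2b
12) 3552.632ms=9b +296.053ms=3/4b
13) 3848.684ms=39/4b +296.053ms=3/4b
14) 4144.737ms=21/2b +592.105ms=3/2b
Σ=12b of 12 (152bpm 3/4) — PASS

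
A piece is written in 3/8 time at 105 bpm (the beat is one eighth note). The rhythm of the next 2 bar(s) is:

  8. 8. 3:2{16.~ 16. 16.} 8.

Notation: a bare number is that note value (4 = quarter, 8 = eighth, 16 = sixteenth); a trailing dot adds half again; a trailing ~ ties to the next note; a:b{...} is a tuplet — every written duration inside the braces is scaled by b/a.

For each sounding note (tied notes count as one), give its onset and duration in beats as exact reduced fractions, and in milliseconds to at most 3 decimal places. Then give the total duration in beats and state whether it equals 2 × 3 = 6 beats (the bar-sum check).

1) 0.0ms=0b +857.143ms=3/2b
2) 857.143ms=3/2b +857.143ms=3/2b
3) 1714.286ms=3b +571.429ms=1b
4) 2285.714ms=4b +285.714ms=1/2b
5) 2571.429ms=9/2b +857.143ms=3/2b
Σ=6b of 6 (105bpm 3/8) — PASS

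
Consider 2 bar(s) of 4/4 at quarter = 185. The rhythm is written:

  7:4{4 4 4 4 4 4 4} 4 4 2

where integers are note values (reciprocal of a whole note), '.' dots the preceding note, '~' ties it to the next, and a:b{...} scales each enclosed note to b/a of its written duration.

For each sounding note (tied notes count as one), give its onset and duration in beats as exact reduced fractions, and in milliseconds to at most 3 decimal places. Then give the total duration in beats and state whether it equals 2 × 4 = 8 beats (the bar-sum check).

1) 0.0ms=0b +185.328ms=4/7b
2) 185.328ms=4/7b +185.328ms=4/7b
3) 370.656ms=8/7b +185.328ms=4/7b
4) 555.985ms=12/7b +185.328ms=4/7b
5) 741.313ms=16/7b +185.328ms=4/7b
6) 926.641ms=20/7b +185.328ms=4/7b
7) 1111.969ms=24/7b +185.328ms=4/7b
8) 1297.297ms=4b +324.324ms=1b
9) 1621.622ms=5b +324.324ms=1b
10) 1945.946ms=6b +648.649ms=2b
Σ=8b of 8 (185bpm 4/4) — PASS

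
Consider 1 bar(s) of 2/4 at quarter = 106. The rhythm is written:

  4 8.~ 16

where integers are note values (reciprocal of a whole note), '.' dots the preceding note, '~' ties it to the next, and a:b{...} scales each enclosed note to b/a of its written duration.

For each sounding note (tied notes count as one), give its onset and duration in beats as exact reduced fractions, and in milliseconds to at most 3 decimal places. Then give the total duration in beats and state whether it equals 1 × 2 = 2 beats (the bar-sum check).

1) 0.0ms=0b +566.038ms=1b
2) 566.038ms=1b +566.038ms=1b
Σ=2b of 2 (106bpm 2/4) — PASS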